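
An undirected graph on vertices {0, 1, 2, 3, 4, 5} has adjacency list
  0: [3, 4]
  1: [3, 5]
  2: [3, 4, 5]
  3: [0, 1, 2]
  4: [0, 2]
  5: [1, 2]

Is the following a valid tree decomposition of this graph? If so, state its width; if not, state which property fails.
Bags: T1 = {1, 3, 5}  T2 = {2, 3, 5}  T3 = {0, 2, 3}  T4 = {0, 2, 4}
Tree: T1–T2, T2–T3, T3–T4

Yes; width 2.

Checking the three conditions: (i) the bags cover all of {0, 1, 2, 3, 4, 5}; (ii) for each edge, some bag contains both endpoints; (iii) the bags containing any fixed vertex form a subtree. All hold, so the decomposition is valid with width 3 − 1 = 2.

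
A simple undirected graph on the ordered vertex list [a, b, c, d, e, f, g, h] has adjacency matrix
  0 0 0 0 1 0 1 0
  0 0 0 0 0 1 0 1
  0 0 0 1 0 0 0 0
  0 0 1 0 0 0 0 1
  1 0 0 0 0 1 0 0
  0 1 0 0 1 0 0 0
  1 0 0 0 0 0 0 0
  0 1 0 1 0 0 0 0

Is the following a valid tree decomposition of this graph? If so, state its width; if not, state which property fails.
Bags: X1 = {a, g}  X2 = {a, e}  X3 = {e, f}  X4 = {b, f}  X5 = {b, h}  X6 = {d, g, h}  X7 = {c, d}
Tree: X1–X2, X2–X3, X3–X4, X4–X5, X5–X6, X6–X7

No — bags containing vertex g are not connected in the tree.

A tree decomposition must satisfy three properties: every vertex lies in some bag; for every edge, both endpoints lie together in some bag; and for every vertex, the bags containing it form a connected subtree. Here bags containing vertex g are not connected in the tree, so the decomposition is invalid.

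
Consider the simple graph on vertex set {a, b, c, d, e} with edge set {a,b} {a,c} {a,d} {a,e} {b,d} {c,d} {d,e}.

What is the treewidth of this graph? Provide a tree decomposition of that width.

Treewidth 2.
One optimal decomposition is:
Bags: B1 = {a, d, e}  B2 = {a, c, d}  B3 = {a, b, d}
Tree: B1–B2, B1–B3

Every bag has size at most 3, so the width is 3 − 1 = 2 and tw(G) ≤ 2. On the other hand G contains the 3-clique {a, d, e}. A clique must lie in a single bag of any decomposition, so no decomposition can have width below 2. Therefore the treewidth is 2.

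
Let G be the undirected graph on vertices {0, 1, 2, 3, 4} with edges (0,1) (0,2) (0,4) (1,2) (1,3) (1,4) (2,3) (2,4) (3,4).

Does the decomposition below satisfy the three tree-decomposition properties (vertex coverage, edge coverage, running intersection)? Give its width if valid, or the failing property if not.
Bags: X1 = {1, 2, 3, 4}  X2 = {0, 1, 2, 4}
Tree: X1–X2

Yes; width 3.

Every vertex of G appears in some bag (union = {0, 1, 2, 3, 4}); every edge is covered by a bag; and for each vertex v the set of bags containing v is connected in the bag tree. The decomposition is therefore valid. The largest bag has 4 vertices, so the width is 3.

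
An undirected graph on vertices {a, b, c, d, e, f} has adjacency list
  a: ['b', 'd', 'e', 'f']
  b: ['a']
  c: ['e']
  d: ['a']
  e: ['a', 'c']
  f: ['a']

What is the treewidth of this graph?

1

A width-1 tree decomposition is:
Bags: B1 = {c, e}  B2 = {a, e}  B3 = {a, d}  B4 = {a, f}  B5 = {a, b}
Tree: B1–B2, B2–B3, B3–B4, B4–B5
The largest bag has 2 vertices, giving width 1; this decomposition certifies tw(G) ≤ 1. Since G has at least one edge (e.g. e–c), it is not an edgeless graph, so tw(G) ≥ 1. Hence tw(G) = 1 exactly.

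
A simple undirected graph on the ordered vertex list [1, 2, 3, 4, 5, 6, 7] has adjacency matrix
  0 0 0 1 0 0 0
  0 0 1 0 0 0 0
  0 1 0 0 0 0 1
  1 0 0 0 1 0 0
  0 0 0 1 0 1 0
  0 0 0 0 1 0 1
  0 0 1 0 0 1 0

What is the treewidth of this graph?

1

A width-1 tree decomposition is:
Bags: B1 = {2, 3}  B2 = {3, 7}  B3 = {6, 7}  B4 = {5, 6}  B5 = {4, 5}  B6 = {1, 4}
Tree: B1–B2, B2–B3, B3–B4, B4–B5, B5–B6
Every bag has size at most 2, so the width is 2 − 1 = 1 and tw(G) ≤ 1. G has an edge, so its treewidth is at least 1. Therefore the treewidth is 1.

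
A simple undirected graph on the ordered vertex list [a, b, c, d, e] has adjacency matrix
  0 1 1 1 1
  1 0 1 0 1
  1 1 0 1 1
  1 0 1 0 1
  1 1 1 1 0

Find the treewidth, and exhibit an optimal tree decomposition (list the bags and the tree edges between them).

Treewidth 3.
One optimal decomposition is:
Bags: B1 = {a, b, c, e}  B2 = {a, c, d, e}
Tree: B1–B2

The largest bag has 4 vertices, giving width 3; this decomposition certifies tw(G) ≤ 3. For the lower bound, the 4 vertices {a, c, d, e} are pairwise adjacent, and any tree decomposition puts a clique entirely inside one bag — forcing width ≥ 3. Hence tw(G) = 3 exactly.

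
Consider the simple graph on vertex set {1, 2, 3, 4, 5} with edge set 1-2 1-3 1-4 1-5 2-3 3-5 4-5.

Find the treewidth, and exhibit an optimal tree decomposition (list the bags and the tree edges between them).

Treewidth 2.
Bags: B1 = {1, 3, 5}  B2 = {1, 2, 3}  B3 = {1, 4, 5}
Tree: B1–B2, B1–B3

Every bag has size at most 3, so the width is 3 − 1 = 2 and tw(G) ≤ 2. Conversely, {1, 2, 3} is a clique of size 3, and the vertices of any clique must share a bag in every tree decomposition; so some bag has ≥ 3 vertices and tw(G) ≥ 2. Combining the bounds, tw(G) = 2.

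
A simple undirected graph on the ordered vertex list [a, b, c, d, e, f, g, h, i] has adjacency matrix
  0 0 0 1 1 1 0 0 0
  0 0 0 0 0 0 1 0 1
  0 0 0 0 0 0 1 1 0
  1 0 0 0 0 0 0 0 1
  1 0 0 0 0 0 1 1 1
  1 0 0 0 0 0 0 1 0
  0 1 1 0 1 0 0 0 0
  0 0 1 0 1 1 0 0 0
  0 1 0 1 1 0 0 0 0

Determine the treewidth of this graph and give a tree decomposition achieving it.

Each bag holds 4 vertices, so the decomposition has width 3, which upper-bounds the treewidth. For the lower bound: the 4 vertex sets {b,c,g}, {i}, {e}, {a,d,f,h} are disjoint, each induces a connected subgraph, and every pair is joined by at least one edge of G. Contracting each set to a single vertex therefore yields K_{4} as a minor, and since treewidth is minor-monotone, tw(G) ≥ tw(K_{4}) = 3. Therefore the treewidth is 3.

Treewidth 3.
One optimal decomposition is:
Bags: B1 = {b, c, g, i}  B2 = {c, e, g, i}  B3 = {c, e, h, i}  B4 = {d, e, h, i}  B5 = {a, d, e, h}  B6 = {a, d, f, h}
Tree: B1–B2, B2–B3, B3–B4, B4–B5, B5–B6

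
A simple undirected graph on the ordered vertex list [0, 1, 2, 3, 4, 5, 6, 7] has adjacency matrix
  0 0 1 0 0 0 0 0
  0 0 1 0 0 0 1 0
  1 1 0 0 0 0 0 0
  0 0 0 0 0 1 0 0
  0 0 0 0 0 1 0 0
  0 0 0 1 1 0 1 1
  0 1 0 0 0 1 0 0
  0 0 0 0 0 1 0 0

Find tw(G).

1

A width-1 tree decomposition is:
Bags: B1 = {3, 5}  B2 = {5, 6}  B3 = {4, 5}  B4 = {5, 7}  B5 = {1, 6}  B6 = {1, 2}  B7 = {0, 2}
Tree: B1–B2, B1–B3, B3–B4, B2–B5, B5–B6, B6–B7
The largest bag has 2 vertices, giving width 1; this decomposition certifies tw(G) ≤ 1. G has an edge, so its treewidth is at least 1. Therefore the treewidth is 1.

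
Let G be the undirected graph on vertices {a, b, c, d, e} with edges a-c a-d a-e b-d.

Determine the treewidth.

A width-1 tree decomposition is:
Bags: B1 = {a, d}  B2 = {b, d}  B3 = {a, e}  B4 = {a, c}
Tree: B1–B2, B1–B3, B1–B4
Every bag has size at most 2, so the width is 2 − 1 = 1 and tw(G) ≤ 1. Since G has at least one edge (e.g. d–a), it is not an edgeless graph, so tw(G) ≥ 1. The upper and lower bounds meet at 1, so that is the treewidth.

1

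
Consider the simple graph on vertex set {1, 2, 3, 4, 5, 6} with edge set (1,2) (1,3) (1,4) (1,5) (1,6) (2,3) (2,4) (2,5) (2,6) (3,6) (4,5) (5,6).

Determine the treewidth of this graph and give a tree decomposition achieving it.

The largest bag has 4 vertices, giving width 3; this decomposition certifies tw(G) ≤ 3. For the lower bound, the 4 vertices {1, 2, 3, 6} are pairwise adjacent, and any tree decomposition puts a clique entirely inside one bag — forcing width ≥ 3. Combining the bounds, tw(G) = 3.

Treewidth 3.
Bags: B1 = {1, 2, 4, 5}  B2 = {1, 2, 5, 6}  B3 = {1, 2, 3, 6}
Tree: B1–B2, B2–B3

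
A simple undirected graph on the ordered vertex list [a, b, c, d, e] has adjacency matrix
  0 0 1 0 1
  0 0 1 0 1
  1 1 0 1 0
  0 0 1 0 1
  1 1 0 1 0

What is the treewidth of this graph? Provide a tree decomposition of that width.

Treewidth 2.
Bags: B1 = {b, c, e}  B2 = {c, d, e}  B3 = {a, c, e}
Tree: B1–B2, B2–B3

Every bag has size at most 3, so the width is 3 − 1 = 2 and tw(G) ≤ 2. For the lower bound, G contains the cycle b–c–d–e–b, so G is not a forest; only forests have treewidth ≤ 1, hence tw(G) ≥ 2. The upper and lower bounds meet at 2, so that is the treewidth.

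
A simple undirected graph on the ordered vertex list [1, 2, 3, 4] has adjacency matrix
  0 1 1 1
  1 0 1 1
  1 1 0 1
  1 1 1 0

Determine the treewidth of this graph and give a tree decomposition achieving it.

A single bag containing all 4 vertices is trivially a valid decomposition of width 3. For the lower bound, the 4 vertices {1, 2, 3, 4} are pairwise adjacent, and any tree decomposition puts a clique entirely inside one bag — forcing width ≥ 3. Therefore the treewidth is 3.

Treewidth 3.
Bags: B1 = {1, 2, 3, 4}
Tree: (single bag)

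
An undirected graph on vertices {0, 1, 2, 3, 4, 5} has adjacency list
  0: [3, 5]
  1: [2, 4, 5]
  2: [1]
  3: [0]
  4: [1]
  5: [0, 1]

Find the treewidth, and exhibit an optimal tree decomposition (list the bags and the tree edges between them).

Every bag has size at most 2, so the width is 2 − 1 = 1 and tw(G) ≤ 1. G has an edge, so its treewidth is at least 1. Combining the bounds, tw(G) = 1.

Treewidth 1.
Bags: B1 = {1, 4}  B2 = {1, 5}  B3 = {0, 5}  B4 = {0, 3}  B5 = {1, 2}
Tree: B1–B2, B2–B3, B3–B4, B2–B5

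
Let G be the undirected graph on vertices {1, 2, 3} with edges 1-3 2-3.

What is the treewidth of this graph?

1

A width-1 tree decomposition is:
Bags: B1 = {2, 3}  B2 = {1, 3}
Tree: B1–B2
The largest bag has 2 vertices, giving width 1; this decomposition certifies tw(G) ≤ 1. G has an edge, so its treewidth is at least 1. Hence tw(G) = 1 exactly.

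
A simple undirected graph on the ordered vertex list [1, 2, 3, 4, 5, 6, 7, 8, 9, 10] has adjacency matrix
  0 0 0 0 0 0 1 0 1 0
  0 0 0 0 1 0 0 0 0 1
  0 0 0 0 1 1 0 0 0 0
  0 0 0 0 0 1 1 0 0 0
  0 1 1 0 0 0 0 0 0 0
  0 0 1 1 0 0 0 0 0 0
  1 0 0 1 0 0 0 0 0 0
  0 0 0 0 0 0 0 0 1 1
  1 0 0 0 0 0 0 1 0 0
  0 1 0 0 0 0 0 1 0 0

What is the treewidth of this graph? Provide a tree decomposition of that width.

Treewidth 2.
Bags: B1 = {1, 8, 9}  B2 = {1, 8, 10}  B3 = {1, 2, 10}  B4 = {1, 2, 5}  B5 = {1, 3, 5}  B6 = {1, 3, 6}  B7 = {1, 4, 6}  B8 = {1, 4, 7}
Tree: B1–B2, B2–B3, B3–B4, B4–B5, B5–B6, B6–B7, B7–B8

The largest bag has 3 vertices, giving width 2; this decomposition certifies tw(G) ≤ 2. The edges 1–9–8–10–2–5–3–6–4–7–1 form a cycle, so G is not a tree and its treewidth is at least 2. Therefore the treewidth is 2.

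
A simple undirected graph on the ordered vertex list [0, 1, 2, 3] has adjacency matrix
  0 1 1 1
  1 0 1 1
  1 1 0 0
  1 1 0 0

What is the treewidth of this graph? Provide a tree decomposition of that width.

The largest bag has 3 vertices, giving width 2; this decomposition certifies tw(G) ≤ 2. For the lower bound, the 3 vertices {0, 1, 2} are pairwise adjacent, and any tree decomposition puts a clique entirely inside one bag — forcing width ≥ 2. Combining the bounds, tw(G) = 2.

Treewidth 2.
One such decomposition:
Bags: B1 = {0, 1, 3}  B2 = {0, 1, 2}
Tree: B1–B2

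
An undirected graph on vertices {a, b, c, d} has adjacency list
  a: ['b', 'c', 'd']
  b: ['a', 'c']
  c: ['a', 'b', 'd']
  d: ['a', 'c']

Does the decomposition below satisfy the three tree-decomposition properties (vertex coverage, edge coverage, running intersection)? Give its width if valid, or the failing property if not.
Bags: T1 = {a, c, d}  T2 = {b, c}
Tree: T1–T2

No — edge (a,b) lies in no bag.

A tree decomposition must satisfy three properties: every vertex lies in some bag; for every edge, both endpoints lie together in some bag; and for every vertex, the bags containing it form a connected subtree. Here edge (a,b) lies in no bag, so the decomposition is invalid.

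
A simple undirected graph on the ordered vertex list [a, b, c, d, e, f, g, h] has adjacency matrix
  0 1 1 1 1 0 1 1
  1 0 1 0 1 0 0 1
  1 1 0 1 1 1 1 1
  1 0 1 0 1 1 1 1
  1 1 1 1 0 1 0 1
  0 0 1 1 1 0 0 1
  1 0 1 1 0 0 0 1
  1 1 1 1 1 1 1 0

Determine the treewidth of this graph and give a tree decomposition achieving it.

Treewidth 4.
One such decomposition:
Bags: B1 = {a, c, d, e, h}  B2 = {c, d, e, f, h}  B3 = {a, c, d, g, h}  B4 = {a, b, c, e, h}
Tree: B1–B2, B1–B3, B1–B4

Each bag holds 5 vertices, so the decomposition has width 4, which upper-bounds the treewidth. On the other hand G contains the 5-clique {a, c, d, g, h}. A clique must lie in a single bag of any decomposition, so no decomposition can have width below 4. Hence tw(G) = 4 exactly.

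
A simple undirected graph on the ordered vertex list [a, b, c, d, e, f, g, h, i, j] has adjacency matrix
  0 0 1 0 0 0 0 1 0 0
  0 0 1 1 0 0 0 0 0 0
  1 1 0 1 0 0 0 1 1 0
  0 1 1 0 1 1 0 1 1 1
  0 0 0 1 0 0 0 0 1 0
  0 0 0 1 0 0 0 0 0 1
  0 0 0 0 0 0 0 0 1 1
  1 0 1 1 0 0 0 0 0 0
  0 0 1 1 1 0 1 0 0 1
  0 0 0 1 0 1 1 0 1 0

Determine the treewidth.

2

A width-2 tree decomposition is:
Bags: B1 = {d, e, i}  B2 = {c, d, i}  B3 = {c, d, h}  B4 = {a, c, h}  B5 = {b, c, d}  B6 = {d, i, j}  B7 = {g, i, j}  B8 = {d, f, j}
Tree: B1–B2, B2–B3, B3–B4, B2–B5, B1–B6, B6–B7, B6–B8
Each bag holds 3 vertices, so the decomposition has width 2, which upper-bounds the treewidth. Conversely, {c, d, h} is a clique of size 3, and the vertices of any clique must share a bag in every tree decomposition; so some bag has ≥ 3 vertices and tw(G) ≥ 2. The upper and lower bounds meet at 2, so that is the treewidth.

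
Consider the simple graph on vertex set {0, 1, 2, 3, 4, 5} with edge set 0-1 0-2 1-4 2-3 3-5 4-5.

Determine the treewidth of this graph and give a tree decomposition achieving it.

Each bag holds 3 vertices, so the decomposition has width 2, which upper-bounds the treewidth. For the lower bound, G contains the cycle 1–0–2–3–5–4–1, so G is not a forest; only forests have treewidth ≤ 1, hence tw(G) ≥ 2. Combining the bounds, tw(G) = 2.

Treewidth 2.
One such decomposition:
Bags: B1 = {0, 1, 2}  B2 = {1, 2, 3}  B3 = {1, 3, 5}  B4 = {1, 4, 5}
Tree: B1–B2, B2–B3, B3–B4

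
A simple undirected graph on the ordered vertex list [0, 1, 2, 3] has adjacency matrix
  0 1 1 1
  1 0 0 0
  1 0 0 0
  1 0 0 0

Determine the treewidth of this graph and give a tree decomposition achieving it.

Treewidth 1.
Bags: B1 = {0, 1}  B2 = {0, 2}  B3 = {0, 3}
Tree: B1–B2, B1–B3

Each bag holds 2 vertices, so the decomposition has width 1, which upper-bounds the treewidth. G has an edge, so its treewidth is at least 1. Therefore the treewidth is 1.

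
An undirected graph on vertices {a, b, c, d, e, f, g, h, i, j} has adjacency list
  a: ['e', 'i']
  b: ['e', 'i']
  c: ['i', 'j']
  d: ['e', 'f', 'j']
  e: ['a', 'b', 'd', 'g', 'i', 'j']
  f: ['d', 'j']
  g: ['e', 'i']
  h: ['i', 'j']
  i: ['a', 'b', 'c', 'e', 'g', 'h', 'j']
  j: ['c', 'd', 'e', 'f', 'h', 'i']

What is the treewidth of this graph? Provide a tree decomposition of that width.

The largest bag has 3 vertices, giving width 2; this decomposition certifies tw(G) ≤ 2. On the other hand G contains the 3-clique {d, e, j}. A clique must lie in a single bag of any decomposition, so no decomposition can have width below 2. The upper and lower bounds meet at 2, so that is the treewidth.

Treewidth 2.
Bags: B1 = {e, g, i}  B2 = {e, i, j}  B3 = {d, e, j}  B4 = {c, i, j}  B5 = {b, e, i}  B6 = {d, f, j}  B7 = {a, e, i}  B8 = {h, i, j}
Tree: B1–B2, B2–B3, B2–B4, B2–B5, B3–B6, B5–B7, B4–B8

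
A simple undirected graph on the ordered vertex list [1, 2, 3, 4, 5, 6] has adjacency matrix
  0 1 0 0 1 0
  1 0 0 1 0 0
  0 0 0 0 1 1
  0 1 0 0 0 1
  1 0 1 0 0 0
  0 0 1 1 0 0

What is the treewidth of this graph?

2

A width-2 tree decomposition is:
Bags: B1 = {1, 3, 5}  B2 = {1, 3, 6}  B3 = {1, 4, 6}  B4 = {1, 2, 4}
Tree: B1–B2, B2–B3, B3–B4
The largest bag has 3 vertices, giving width 2; this decomposition certifies tw(G) ≤ 2. For the lower bound, G contains the cycle 1–5–3–6–4–2–1, so G is not a forest; only forests have treewidth ≤ 1, hence tw(G) ≥ 2. The upper and lower bounds meet at 2, so that is the treewidth.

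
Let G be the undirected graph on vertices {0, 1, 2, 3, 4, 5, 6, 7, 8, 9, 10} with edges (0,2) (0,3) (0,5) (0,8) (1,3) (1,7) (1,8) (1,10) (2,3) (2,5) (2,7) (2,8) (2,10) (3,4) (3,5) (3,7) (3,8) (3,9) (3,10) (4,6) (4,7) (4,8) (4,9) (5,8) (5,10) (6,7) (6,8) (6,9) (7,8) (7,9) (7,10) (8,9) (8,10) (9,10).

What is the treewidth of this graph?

4

A width-4 tree decomposition is:
Bags: B1 = {2, 3, 5, 8, 10}  B2 = {2, 3, 7, 8, 10}  B3 = {3, 7, 8, 9, 10}  B4 = {1, 3, 7, 8, 10}  B5 = {0, 2, 3, 5, 8}  B6 = {3, 4, 7, 8, 9}  B7 = {4, 6, 7, 8, 9}
Tree: B1–B2, B2–B3, B3–B4, B1–B5, B3–B6, B6–B7
Every bag has size at most 5, so the width is 5 − 1 = 4 and tw(G) ≤ 4. Conversely, {0, 2, 3, 5, 8} is a clique of size 5, and the vertices of any clique must share a bag in every tree decomposition; so some bag has ≥ 5 vertices and tw(G) ≥ 4. The upper and lower bounds meet at 4, so that is the treewidth.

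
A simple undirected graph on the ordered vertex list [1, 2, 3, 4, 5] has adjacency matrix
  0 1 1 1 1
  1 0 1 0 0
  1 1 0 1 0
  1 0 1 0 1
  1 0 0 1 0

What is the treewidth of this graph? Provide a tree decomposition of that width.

Treewidth 2.
Bags: B1 = {1, 3, 4}  B2 = {1, 2, 3}  B3 = {1, 4, 5}
Tree: B1–B2, B1–B3

Each bag holds 3 vertices, so the decomposition has width 2, which upper-bounds the treewidth. For the lower bound, the 3 vertices {1, 2, 3} are pairwise adjacent, and any tree decomposition puts a clique entirely inside one bag — forcing width ≥ 2. The upper and lower bounds meet at 2, so that is the treewidth.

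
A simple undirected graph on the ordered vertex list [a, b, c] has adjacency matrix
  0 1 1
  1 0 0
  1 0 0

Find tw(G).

A width-1 tree decomposition is:
Bags: B1 = {a, c}  B2 = {a, b}
Tree: B1–B2
Each bag holds 2 vertices, so the decomposition has width 1, which upper-bounds the treewidth. Since G has at least one edge (e.g. c–a), it is not an edgeless graph, so tw(G) ≥ 1. Hence tw(G) = 1 exactly.

1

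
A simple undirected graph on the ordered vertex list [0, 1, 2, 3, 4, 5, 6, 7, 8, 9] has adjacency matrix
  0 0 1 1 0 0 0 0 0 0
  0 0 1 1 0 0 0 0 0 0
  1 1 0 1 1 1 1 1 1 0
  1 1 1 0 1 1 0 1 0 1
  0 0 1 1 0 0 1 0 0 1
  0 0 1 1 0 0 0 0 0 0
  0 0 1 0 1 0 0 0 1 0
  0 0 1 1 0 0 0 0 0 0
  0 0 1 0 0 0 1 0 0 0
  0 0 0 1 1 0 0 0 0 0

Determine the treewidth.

A width-2 tree decomposition is:
Bags: B1 = {2, 4, 6}  B2 = {2, 6, 8}  B3 = {2, 3, 4}  B4 = {3, 4, 9}  B5 = {2, 3, 7}  B6 = {2, 3, 5}  B7 = {1, 2, 3}  B8 = {0, 2, 3}
Tree: B1–B2, B1–B3, B3–B4, B3–B5, B3–B6, B6–B7, B5–B8
Each bag holds 3 vertices, so the decomposition has width 2, which upper-bounds the treewidth. Conversely, {3, 4, 9} is a clique of size 3, and the vertices of any clique must share a bag in every tree decomposition; so some bag has ≥ 3 vertices and tw(G) ≥ 2. Combining the bounds, tw(G) = 2.

2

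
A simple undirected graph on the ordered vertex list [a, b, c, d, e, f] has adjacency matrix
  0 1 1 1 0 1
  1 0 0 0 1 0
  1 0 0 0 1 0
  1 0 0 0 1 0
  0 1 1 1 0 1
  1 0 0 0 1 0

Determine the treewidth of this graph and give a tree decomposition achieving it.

Treewidth 2.
Bags: B1 = {a, e, f}  B2 = {a, b, e}  B3 = {a, c, e}  B4 = {a, d, e}
Tree: B1–B2, B2–B3, B3–B4

The largest bag has 3 vertices, giving width 2; this decomposition certifies tw(G) ≤ 2. For the lower bound, G contains the cycle a–f–e–b–a, so G is not a forest; only forests have treewidth ≤ 1, hence tw(G) ≥ 2. Combining the bounds, tw(G) = 2.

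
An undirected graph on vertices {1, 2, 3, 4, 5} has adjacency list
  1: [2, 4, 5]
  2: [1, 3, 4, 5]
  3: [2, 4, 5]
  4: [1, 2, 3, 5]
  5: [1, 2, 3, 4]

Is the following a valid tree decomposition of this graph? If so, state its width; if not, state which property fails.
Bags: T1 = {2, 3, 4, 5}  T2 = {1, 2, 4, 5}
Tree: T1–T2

Yes; width 3.

Checking the three conditions: (i) the bags cover all of {1, 2, 3, 4, 5}; (ii) for each edge, some bag contains both endpoints; (iii) the bags containing any fixed vertex form a subtree. All hold, so the decomposition is valid with width 4 − 1 = 3.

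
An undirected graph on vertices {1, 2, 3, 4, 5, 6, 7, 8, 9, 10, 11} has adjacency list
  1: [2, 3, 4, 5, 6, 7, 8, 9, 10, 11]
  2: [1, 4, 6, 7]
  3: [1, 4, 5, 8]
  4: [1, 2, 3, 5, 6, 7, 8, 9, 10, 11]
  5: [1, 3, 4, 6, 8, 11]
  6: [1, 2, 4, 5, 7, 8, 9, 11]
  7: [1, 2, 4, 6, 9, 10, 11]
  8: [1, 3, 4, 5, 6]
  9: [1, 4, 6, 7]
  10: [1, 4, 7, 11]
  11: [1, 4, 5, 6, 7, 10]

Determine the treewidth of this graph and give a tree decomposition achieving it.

The largest bag has 5 vertices, giving width 4; this decomposition certifies tw(G) ≤ 4. Conversely, {1, 4, 7, 10, 11} is a clique of size 5, and the vertices of any clique must share a bag in every tree decomposition; so some bag has ≥ 5 vertices and tw(G) ≥ 4. Combining the bounds, tw(G) = 4.

Treewidth 4.
One optimal decomposition is:
Bags: B1 = {1, 3, 4, 5, 8}  B2 = {1, 4, 5, 6, 8}  B3 = {1, 4, 5, 6, 11}  B4 = {1, 4, 6, 7, 11}  B5 = {1, 4, 6, 7, 9}  B6 = {1, 2, 4, 6, 7}  B7 = {1, 4, 7, 10, 11}
Tree: B1–B2, B2–B3, B3–B4, B4–B5, B5–B6, B4–B7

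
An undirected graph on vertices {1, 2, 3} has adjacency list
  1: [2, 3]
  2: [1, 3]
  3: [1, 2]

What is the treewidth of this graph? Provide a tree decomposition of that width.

Treewidth 2.
Bags: B1 = {1, 2, 3}
Tree: (single bag)

With just one bag of size 3, the width is 3 − 1 = 2, so tw(G) ≤ 2. On the other hand G contains the 3-clique {1, 2, 3}. A clique must lie in a single bag of any decomposition, so no decomposition can have width below 2. Combining the bounds, tw(G) = 2.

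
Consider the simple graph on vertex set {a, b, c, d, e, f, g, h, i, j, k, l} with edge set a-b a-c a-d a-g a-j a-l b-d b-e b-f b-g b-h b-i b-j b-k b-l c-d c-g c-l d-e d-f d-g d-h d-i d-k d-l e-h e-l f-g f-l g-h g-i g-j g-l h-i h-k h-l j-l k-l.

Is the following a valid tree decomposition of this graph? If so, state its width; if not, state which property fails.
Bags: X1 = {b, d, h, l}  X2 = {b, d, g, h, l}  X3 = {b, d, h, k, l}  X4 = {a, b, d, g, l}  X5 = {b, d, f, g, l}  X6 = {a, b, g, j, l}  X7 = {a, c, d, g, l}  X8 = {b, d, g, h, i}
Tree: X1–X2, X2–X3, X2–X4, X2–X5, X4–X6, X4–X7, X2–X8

No — vertex e appears in no bag.

A tree decomposition must satisfy three properties: every vertex lies in some bag; for every edge, both endpoints lie together in some bag; and for every vertex, the bags containing it form a connected subtree. Here vertex e appears in no bag, so the decomposition is invalid.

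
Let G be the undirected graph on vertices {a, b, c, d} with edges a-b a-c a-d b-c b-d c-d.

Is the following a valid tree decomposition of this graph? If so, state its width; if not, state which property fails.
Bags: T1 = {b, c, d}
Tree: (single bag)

No — vertex a appears in no bag.

A tree decomposition must satisfy three properties: every vertex lies in some bag; for every edge, both endpoints lie together in some bag; and for every vertex, the bags containing it form a connected subtree. Here vertex a appears in no bag, so the decomposition is invalid.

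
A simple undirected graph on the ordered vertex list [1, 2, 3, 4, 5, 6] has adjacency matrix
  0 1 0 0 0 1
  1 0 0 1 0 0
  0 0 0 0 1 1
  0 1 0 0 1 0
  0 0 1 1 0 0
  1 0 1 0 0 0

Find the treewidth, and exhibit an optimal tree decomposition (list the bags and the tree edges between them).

Treewidth 2.
Bags: B1 = {2, 4, 5}  B2 = {1, 2, 5}  B3 = {1, 5, 6}  B4 = {3, 5, 6}
Tree: B1–B2, B2–B3, B3–B4

The largest bag has 3 vertices, giving width 2; this decomposition certifies tw(G) ≤ 2. Since 5–4–2–1–6–3–5 is a cycle in G, G is not acyclic. Forests are exactly the graphs of treewidth ≤ 1, so tw(G) ≥ 2. Combining the bounds, tw(G) = 2.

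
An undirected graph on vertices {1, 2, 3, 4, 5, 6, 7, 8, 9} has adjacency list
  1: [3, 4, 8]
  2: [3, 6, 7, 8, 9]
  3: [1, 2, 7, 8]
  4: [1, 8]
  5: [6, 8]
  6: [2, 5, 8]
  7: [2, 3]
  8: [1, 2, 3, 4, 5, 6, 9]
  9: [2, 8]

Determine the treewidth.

2

A width-2 tree decomposition is:
Bags: B1 = {2, 3, 8}  B2 = {2, 6, 8}  B3 = {5, 6, 8}  B4 = {1, 3, 8}  B5 = {1, 4, 8}  B6 = {2, 3, 7}  B7 = {2, 8, 9}
Tree: B1–B2, B2–B3, B1–B4, B4–B5, B1–B6, B2–B7
Each bag holds 3 vertices, so the decomposition has width 2, which upper-bounds the treewidth. Conversely, {1, 3, 8} is a clique of size 3, and the vertices of any clique must share a bag in every tree decomposition; so some bag has ≥ 3 vertices and tw(G) ≥ 2. Therefore the treewidth is 2.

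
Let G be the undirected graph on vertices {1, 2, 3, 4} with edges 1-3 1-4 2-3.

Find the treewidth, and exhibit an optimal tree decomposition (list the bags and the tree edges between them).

Treewidth 1.
Bags: B1 = {2, 3}  B2 = {1, 3}  B3 = {1, 4}
Tree: B1–B2, B2–B3

Every bag has size at most 2, so the width is 2 − 1 = 1 and tw(G) ≤ 1. G has an edge, so its treewidth is at least 1. Therefore the treewidth is 1.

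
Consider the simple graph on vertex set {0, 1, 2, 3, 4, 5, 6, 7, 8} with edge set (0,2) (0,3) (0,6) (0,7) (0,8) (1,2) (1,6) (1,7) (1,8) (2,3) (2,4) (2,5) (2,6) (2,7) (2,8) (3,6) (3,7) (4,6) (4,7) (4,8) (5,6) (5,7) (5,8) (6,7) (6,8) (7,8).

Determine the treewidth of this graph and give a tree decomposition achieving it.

Treewidth 4.
One optimal decomposition is:
Bags: B1 = {1, 2, 6, 7, 8}  B2 = {0, 2, 6, 7, 8}  B3 = {2, 5, 6, 7, 8}  B4 = {2, 4, 6, 7, 8}  B5 = {0, 2, 3, 6, 7}
Tree: B1–B2, B2–B3, B3–B4, B2–B5

The largest bag has 5 vertices, giving width 4; this decomposition certifies tw(G) ≤ 4. Conversely, {0, 2, 6, 7, 8} is a clique of size 5, and the vertices of any clique must share a bag in every tree decomposition; so some bag has ≥ 5 vertices and tw(G) ≥ 4. The upper and lower bounds meet at 4, so that is the treewidth.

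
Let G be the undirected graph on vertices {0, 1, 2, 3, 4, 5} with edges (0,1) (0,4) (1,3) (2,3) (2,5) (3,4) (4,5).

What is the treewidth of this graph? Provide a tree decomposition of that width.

Treewidth 2.
One optimal decomposition is:
Bags: B1 = {0, 1, 4}  B2 = {1, 3, 4}  B3 = {3, 4, 5}  B4 = {2, 3, 5}
Tree: B1–B2, B2–B3, B3–B4

Every bag has size at most 3, so the width is 3 − 1 = 2 and tw(G) ≤ 2. Since 0–1–3–4–0 is a cycle in G, G is not acyclic. Forests are exactly the graphs of treewidth ≤ 1, so tw(G) ≥ 2. Therefore the treewidth is 2.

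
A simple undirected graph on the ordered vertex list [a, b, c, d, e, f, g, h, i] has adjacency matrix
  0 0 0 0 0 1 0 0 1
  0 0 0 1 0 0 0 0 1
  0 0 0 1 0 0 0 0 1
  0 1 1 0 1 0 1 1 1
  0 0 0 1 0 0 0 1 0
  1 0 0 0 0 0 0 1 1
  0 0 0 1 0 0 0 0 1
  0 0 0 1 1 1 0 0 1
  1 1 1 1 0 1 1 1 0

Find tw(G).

A width-2 tree decomposition is:
Bags: B1 = {d, h, i}  B2 = {f, h, i}  B3 = {a, f, i}  B4 = {b, d, i}  B5 = {d, g, i}  B6 = {d, e, h}  B7 = {c, d, i}
Tree: B1–B2, B2–B3, B1–B4, B1–B5, B1–B6, B4–B7
Each bag holds 3 vertices, so the decomposition has width 2, which upper-bounds the treewidth. On the other hand G contains the 3-clique {d, e, h}. A clique must lie in a single bag of any decomposition, so no decomposition can have width below 2. Therefore the treewidth is 2.

2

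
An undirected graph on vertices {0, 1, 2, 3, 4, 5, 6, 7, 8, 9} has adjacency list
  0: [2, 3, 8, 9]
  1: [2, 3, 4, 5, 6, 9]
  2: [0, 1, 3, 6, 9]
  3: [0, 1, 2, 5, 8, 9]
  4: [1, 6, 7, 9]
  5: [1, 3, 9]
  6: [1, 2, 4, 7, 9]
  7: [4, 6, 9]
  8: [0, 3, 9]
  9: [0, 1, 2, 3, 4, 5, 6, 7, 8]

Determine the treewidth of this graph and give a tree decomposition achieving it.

Treewidth 3.
Bags: B1 = {1, 2, 6, 9}  B2 = {1, 2, 3, 9}  B3 = {1, 3, 5, 9}  B4 = {0, 2, 3, 9}  B5 = {1, 4, 6, 9}  B6 = {4, 6, 7, 9}  B7 = {0, 3, 8, 9}
Tree: B1–B2, B2–B3, B2–B4, B1–B5, B5–B6, B4–B7

The largest bag has 4 vertices, giving width 3; this decomposition certifies tw(G) ≤ 3. On the other hand G contains the 4-clique {0, 3, 8, 9}. A clique must lie in a single bag of any decomposition, so no decomposition can have width below 3. The upper and lower bounds meet at 3, so that is the treewidth.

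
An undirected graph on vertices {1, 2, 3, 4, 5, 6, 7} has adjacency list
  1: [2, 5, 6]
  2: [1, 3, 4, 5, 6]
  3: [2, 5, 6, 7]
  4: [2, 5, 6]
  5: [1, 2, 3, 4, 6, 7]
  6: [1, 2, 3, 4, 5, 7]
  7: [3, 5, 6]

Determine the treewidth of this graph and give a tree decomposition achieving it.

Each bag holds 4 vertices, so the decomposition has width 3, which upper-bounds the treewidth. On the other hand G contains the 4-clique {1, 2, 5, 6}. A clique must lie in a single bag of any decomposition, so no decomposition can have width below 3. Combining the bounds, tw(G) = 3.

Treewidth 3.
One optimal decomposition is:
Bags: B1 = {1, 2, 5, 6}  B2 = {2, 3, 5, 6}  B3 = {2, 4, 5, 6}  B4 = {3, 5, 6, 7}
Tree: B1–B2, B2–B3, B2–B4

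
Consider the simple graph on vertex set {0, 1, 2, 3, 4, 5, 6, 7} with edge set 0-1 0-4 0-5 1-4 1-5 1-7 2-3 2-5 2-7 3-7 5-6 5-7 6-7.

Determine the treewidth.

A width-2 tree decomposition is:
Bags: B1 = {0, 1, 5}  B2 = {0, 1, 4}  B3 = {1, 5, 7}  B4 = {2, 5, 7}  B5 = {2, 3, 7}  B6 = {5, 6, 7}
Tree: B1–B2, B1–B3, B3–B4, B4–B5, B4–B6
Every bag has size at most 3, so the width is 3 − 1 = 2 and tw(G) ≤ 2. For the lower bound, the 3 vertices {2, 3, 7} are pairwise adjacent, and any tree decomposition puts a clique entirely inside one bag — forcing width ≥ 2. Therefore the treewidth is 2.

2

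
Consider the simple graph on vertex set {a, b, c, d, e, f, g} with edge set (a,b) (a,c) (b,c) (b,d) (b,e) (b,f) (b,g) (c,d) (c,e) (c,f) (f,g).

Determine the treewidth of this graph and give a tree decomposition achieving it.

Every bag has size at most 3, so the width is 3 − 1 = 2 and tw(G) ≤ 2. For the lower bound, the 3 vertices {b, f, g} are pairwise adjacent, and any tree decomposition puts a clique entirely inside one bag — forcing width ≥ 2. The upper and lower bounds meet at 2, so that is the treewidth.

Treewidth 2.
One optimal decomposition is:
Bags: B1 = {b, c, d}  B2 = {b, c, f}  B3 = {b, c, e}  B4 = {a, b, c}  B5 = {b, f, g}
Tree: B1–B2, B1–B3, B3–B4, B2–B5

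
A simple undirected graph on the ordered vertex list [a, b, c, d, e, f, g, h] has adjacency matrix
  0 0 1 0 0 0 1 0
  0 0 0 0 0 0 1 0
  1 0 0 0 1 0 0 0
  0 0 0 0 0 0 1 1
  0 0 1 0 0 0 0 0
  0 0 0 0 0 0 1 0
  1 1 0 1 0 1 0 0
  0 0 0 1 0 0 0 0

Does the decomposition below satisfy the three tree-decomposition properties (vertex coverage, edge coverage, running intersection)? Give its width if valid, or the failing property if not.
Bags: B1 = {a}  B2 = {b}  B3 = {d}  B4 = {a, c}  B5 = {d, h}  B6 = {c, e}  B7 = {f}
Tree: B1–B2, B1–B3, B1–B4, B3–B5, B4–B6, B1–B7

A tree decomposition must satisfy three properties: every vertex lies in some bag; for every edge, both endpoints lie together in some bag; and for every vertex, the bags containing it form a connected subtree. Here vertex g appears in no bag, so the decomposition is invalid.

No — vertex g appears in no bag.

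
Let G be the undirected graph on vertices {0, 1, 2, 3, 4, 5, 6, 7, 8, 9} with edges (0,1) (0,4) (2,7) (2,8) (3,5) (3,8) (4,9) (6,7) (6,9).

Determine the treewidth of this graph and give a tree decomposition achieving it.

Treewidth 1.
One optimal decomposition is:
Bags: B1 = {0, 1}  B2 = {0, 4}  B3 = {4, 9}  B4 = {6, 9}  B5 = {6, 7}  B6 = {2, 7}  B7 = {2, 8}  B8 = {3, 8}  B9 = {3, 5}
Tree: B1–B2, B2–B3, B3–B4, B4–B5, B5–B6, B6–B7, B7–B8, B8–B9

Every bag has size at most 2, so the width is 2 − 1 = 1 and tw(G) ≤ 1. G has an edge, so its treewidth is at least 1. Hence tw(G) = 1 exactly.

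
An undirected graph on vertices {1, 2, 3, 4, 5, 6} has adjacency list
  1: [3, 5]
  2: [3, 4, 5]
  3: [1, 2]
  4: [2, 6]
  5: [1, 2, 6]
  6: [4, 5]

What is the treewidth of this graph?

A width-2 tree decomposition is:
Bags: B1 = {1, 3, 5}  B2 = {2, 3, 5}  B3 = {2, 5, 6}  B4 = {2, 4, 6}
Tree: B1–B2, B2–B3, B3–B4
Every bag has size at most 3, so the width is 3 − 1 = 2 and tw(G) ≤ 2. Since 1–3–2–5–1 is a cycle in G, G is not acyclic. Forests are exactly the graphs of treewidth ≤ 1, so tw(G) ≥ 2. Combining the bounds, tw(G) = 2.

2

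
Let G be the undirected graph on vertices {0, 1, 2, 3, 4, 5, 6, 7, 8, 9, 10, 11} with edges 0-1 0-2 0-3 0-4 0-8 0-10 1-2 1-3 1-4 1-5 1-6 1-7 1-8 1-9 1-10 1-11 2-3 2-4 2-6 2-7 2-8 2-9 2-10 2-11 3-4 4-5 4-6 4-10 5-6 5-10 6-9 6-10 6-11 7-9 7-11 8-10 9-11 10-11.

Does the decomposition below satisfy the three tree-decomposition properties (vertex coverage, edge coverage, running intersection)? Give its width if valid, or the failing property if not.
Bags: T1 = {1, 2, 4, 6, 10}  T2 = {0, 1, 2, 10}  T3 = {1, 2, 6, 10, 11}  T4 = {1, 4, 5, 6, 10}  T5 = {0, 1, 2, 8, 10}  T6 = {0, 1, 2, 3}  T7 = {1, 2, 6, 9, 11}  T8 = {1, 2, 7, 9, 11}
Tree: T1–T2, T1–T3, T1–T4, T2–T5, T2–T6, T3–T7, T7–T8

A tree decomposition must satisfy three properties: every vertex lies in some bag; for every edge, both endpoints lie together in some bag; and for every vertex, the bags containing it form a connected subtree. Here edge (4,0) lies in no bag, so the decomposition is invalid.

No — edge (4,0) lies in no bag.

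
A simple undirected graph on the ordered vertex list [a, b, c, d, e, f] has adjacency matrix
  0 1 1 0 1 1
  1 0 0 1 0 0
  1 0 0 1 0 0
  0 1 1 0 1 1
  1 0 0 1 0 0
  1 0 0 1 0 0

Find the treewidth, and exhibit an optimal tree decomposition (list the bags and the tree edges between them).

Every bag has size at most 3, so the width is 3 − 1 = 2 and tw(G) ≤ 2. Since f–a–b–d–f is a cycle in G, G is not acyclic. Forests are exactly the graphs of treewidth ≤ 1, so tw(G) ≥ 2. Therefore the treewidth is 2.

Treewidth 2.
One such decomposition:
Bags: B1 = {a, d, f}  B2 = {a, b, d}  B3 = {a, c, d}  B4 = {a, d, e}
Tree: B1–B2, B2–B3, B3–B4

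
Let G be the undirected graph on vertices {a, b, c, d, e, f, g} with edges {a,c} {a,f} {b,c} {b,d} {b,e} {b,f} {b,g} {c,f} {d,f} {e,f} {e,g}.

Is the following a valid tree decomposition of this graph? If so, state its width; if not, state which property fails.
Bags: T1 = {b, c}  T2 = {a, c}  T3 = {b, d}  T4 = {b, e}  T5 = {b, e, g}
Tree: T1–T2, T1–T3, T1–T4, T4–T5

No — vertex f appears in no bag.

A tree decomposition must satisfy three properties: every vertex lies in some bag; for every edge, both endpoints lie together in some bag; and for every vertex, the bags containing it form a connected subtree. Here vertex f appears in no bag, so the decomposition is invalid.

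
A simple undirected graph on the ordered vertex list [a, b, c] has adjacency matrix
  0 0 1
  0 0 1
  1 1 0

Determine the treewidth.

1

A width-1 tree decomposition is:
Bags: B1 = {a, c}  B2 = {b, c}
Tree: B1–B2
Each bag holds 2 vertices, so the decomposition has width 1, which upper-bounds the treewidth. G has an edge, so its treewidth is at least 1. Therefore the treewidth is 1.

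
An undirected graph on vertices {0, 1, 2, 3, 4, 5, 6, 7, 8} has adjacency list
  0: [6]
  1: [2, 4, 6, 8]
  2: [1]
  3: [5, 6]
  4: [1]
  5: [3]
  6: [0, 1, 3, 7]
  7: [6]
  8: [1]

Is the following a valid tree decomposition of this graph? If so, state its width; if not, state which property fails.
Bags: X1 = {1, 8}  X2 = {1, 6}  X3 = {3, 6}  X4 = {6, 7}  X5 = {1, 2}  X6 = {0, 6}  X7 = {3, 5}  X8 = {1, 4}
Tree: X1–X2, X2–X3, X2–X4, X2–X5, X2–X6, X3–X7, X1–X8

Checking the three conditions: (i) the bags cover all of {0, 1, 2, 3, 4, 5, 6, 7, 8}; (ii) for each edge, some bag contains both endpoints; (iii) the bags containing any fixed vertex form a subtree. All hold, so the decomposition is valid with width 2 − 1 = 1.

Yes; width 1.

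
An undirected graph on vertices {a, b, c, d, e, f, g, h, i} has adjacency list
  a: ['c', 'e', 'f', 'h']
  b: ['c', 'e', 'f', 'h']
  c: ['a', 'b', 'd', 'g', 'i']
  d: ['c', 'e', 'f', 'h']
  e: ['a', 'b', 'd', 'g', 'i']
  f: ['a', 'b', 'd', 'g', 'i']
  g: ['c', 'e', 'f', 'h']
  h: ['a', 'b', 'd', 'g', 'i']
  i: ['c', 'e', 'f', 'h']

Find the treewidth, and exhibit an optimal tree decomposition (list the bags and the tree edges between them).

Treewidth 4.
One such decomposition:
Bags: B1 = {c, e, f, g, h}  B2 = {a, c, e, f, h}  B3 = {c, e, f, h, i}  B4 = {b, c, e, f, h}  B5 = {c, d, e, f, h}
Tree: B1–B2, B2–B3, B3–B4, B4–B5

Every bag has size at most 5, so the width is 5 − 1 = 4 and tw(G) ≤ 4. For the lower bound: the 5 vertex sets {g,h}, {a,e}, {c,i}, {f}, {b} are disjoint, each induces a connected subgraph, and every pair is joined by at least one edge of G. Contracting each set to a single vertex therefore yields K_{5} as a minor, and since treewidth is minor-monotone, tw(G) ≥ tw(K_{5}) = 4. Therefore the treewidth is 4.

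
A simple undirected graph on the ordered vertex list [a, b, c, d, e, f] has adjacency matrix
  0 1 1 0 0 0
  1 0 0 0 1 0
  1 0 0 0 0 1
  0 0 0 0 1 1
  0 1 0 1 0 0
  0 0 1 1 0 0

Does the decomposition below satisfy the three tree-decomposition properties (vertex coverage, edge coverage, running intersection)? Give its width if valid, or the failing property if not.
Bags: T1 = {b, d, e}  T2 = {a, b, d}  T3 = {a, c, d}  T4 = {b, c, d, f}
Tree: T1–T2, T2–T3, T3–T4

No — bags containing vertex b are not connected in the tree.

A tree decomposition must satisfy three properties: every vertex lies in some bag; for every edge, both endpoints lie together in some bag; and for every vertex, the bags containing it form a connected subtree. Here bags containing vertex b are not connected in the tree, so the decomposition is invalid.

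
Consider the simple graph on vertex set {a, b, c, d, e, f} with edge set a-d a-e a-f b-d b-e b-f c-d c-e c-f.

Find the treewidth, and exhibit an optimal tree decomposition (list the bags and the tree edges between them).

Treewidth 3.
One such decomposition:
Bags: B1 = {b, d, e, f}  B2 = {c, d, e, f}  B3 = {a, d, e, f}
Tree: B1–B2, B2–B3

The largest bag has 4 vertices, giving width 3; this decomposition certifies tw(G) ≤ 3. For the lower bound: the 4 vertex sets {b,f}, {c,e}, {d}, {a} are disjoint, each induces a connected subgraph, and every pair is joined by at least one edge of G. Contracting each set to a single vertex therefore yields K_{4} as a minor, and since treewidth is minor-monotone, tw(G) ≥ tw(K_{4}) = 3. Combining the bounds, tw(G) = 3.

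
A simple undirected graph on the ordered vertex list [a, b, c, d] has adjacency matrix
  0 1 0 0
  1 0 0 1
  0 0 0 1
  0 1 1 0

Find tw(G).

A width-1 tree decomposition is:
Bags: B1 = {c, d}  B2 = {b, d}  B3 = {a, b}
Tree: B1–B2, B2–B3
Every bag has size at most 2, so the width is 2 − 1 = 1 and tw(G) ≤ 1. Any graph with an edge has treewidth ≥ 1, and G has the edge c–d. The upper and lower bounds meet at 1, so that is the treewidth.

1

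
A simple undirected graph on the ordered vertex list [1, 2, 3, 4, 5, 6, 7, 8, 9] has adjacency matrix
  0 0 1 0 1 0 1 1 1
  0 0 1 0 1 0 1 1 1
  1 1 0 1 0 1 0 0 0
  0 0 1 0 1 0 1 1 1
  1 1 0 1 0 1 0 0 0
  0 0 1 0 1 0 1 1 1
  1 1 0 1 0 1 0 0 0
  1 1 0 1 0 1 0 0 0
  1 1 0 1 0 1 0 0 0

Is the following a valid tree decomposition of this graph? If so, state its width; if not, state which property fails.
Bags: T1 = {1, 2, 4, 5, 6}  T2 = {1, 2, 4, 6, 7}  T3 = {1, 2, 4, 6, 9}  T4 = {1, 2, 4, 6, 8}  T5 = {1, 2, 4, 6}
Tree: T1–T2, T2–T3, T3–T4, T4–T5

A tree decomposition must satisfy three properties: every vertex lies in some bag; for every edge, both endpoints lie together in some bag; and for every vertex, the bags containing it form a connected subtree. Here vertex 3 appears in no bag, so the decomposition is invalid.

No — vertex 3 appears in no bag.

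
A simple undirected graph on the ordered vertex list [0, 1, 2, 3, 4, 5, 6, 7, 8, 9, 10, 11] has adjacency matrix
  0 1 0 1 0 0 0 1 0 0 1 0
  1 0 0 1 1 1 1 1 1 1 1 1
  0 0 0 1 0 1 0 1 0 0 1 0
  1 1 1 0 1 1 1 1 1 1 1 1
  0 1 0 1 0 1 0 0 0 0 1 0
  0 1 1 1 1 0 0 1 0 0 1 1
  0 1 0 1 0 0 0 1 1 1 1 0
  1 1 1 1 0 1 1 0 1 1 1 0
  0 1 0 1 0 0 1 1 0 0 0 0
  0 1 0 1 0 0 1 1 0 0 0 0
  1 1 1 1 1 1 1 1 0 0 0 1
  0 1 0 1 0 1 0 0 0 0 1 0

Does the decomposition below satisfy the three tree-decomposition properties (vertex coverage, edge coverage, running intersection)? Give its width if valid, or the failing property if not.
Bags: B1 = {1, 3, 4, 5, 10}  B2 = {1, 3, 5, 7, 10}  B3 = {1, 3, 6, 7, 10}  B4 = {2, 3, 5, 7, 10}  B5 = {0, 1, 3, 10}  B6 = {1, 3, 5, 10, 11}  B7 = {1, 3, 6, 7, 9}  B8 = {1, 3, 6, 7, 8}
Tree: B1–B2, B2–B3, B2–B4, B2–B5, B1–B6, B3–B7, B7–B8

A tree decomposition must satisfy three properties: every vertex lies in some bag; for every edge, both endpoints lie together in some bag; and for every vertex, the bags containing it form a connected subtree. Here edge (7,0) lies in no bag, so the decomposition is invalid.

No — edge (7,0) lies in no bag.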